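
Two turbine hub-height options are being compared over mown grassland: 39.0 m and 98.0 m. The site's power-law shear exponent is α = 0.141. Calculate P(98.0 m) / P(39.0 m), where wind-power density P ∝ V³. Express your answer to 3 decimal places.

1.477

Speed ratio: V_B/V_A = (z_B/z_A)^α = (98.0/39.0)^0.141 = (2.5128)^0.141 = 1.13874
Power-density ratio: P_B/P_A = (V_B/V_A)³ = (1.13874)³ = 1.47662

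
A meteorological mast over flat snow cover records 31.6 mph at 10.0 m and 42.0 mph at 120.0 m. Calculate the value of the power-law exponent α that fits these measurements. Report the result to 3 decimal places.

α ≈ 0.114

Power law: V₂/V₁ = (z₂/z₁)^α ⇒ α = ln(V₂/V₁) / ln(z₂/z₁)
α = ln(42.0/31.6) / ln(120.0/10.0) = ln(1.3291) / ln(12.0000)
  = 0.28451 / 2.48491 = 0.11450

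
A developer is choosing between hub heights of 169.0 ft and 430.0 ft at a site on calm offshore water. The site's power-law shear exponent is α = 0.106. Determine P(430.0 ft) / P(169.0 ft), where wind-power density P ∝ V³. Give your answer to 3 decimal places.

Speed ratio: V_B/V_A = (z_B/z_A)^α = (430.0/169.0)^0.106 = (2.5444)^0.106 = 1.10406
Power-density ratio: P_B/P_A = (V_B/V_A)³ = (1.10406)³ = 1.34578

1.346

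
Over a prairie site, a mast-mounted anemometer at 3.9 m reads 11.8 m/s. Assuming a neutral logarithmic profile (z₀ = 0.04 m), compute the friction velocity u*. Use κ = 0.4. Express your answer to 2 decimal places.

u* ≈ 1.03 m/s

Log law: V(z) = (u*/κ) · ln(z/z₀) ⇒ u* = κ · V / ln(z/z₀)
u* = 0.4 × 11.8 / ln(3.9/0.04) = 0.4 × 11.8 / 4.5799
   = 4.7200 / 4.5799 = 1.0306 m/s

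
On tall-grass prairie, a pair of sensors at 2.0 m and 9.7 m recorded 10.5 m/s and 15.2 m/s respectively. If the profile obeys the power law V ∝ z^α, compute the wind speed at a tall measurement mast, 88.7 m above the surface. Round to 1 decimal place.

First find α: α = ln(V₂/V₁)/ln(z₂/z₁) = ln(15.2/10.5)/ln(9.7/2.0) = 0.36992/1.57898 = 0.2343
Extrapolate from 9.7 m to 88.7 m: V₃ = 15.2 × (88.7/9.7)^0.2343 = 15.2 × 1.6795 = 25.5282 m/s

25.5 m/s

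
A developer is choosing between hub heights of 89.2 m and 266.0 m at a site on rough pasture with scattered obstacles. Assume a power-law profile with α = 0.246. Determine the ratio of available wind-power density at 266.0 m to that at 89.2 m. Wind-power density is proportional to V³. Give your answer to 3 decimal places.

Speed ratio: V_B/V_A = (z_B/z_A)^α = (266.0/89.2)^0.246 = (2.9821)^0.246 = 1.30837
Power-density ratio: P_B/P_A = (V_B/V_A)³ = (1.30837)³ = 2.23972

2.240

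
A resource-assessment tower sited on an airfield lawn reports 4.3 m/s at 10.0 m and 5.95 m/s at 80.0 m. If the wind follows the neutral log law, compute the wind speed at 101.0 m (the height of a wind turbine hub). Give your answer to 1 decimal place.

6.1 m/s

Log law: V ∝ ln(z/z₀). From the pair, with r = V₁/V₂ = 0.72269,
ln z₀ = (ln z₁ − r·ln z₂)/(1 − r) = (2.3026 − 0.72269×4.3820)/0.27731 = -3.1166 → z₀ = 0.04431 m
V₃ = V₁ · ln(z₃/z₀)/ln(z₁/z₀) = 4.3 × 7.7317/5.4192 = 6.1350 m/s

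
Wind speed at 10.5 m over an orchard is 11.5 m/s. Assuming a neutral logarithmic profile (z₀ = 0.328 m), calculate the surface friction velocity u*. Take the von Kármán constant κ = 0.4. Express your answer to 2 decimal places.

u* ≈ 1.33 m/s

Log law: V(z) = (u*/κ) · ln(z/z₀) ⇒ u* = κ · V / ln(z/z₀)
u* = 0.4 × 11.5 / ln(10.5/0.328) = 0.4 × 11.5 / 3.4661
   = 4.6000 / 3.4661 = 1.3271 m/s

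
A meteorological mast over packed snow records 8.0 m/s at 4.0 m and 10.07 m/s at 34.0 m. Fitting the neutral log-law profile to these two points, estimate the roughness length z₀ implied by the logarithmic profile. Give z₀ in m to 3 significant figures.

z₀ ≈ 0.00102 m

Log law: V(z) ∝ ln(z/z₀). With r = V₁/V₂ = 8.0/10.07 = 0.79444,
r · ln(z₂/z₀) = ln(z₁/z₀) ⇒ ln z₀ = (ln z₁ − r·ln z₂)/(1 − r)
ln z₀ = (1.38629 − 0.79444×3.52636) / 0.20556 = -6.8845
z₀ = exp(-6.8845) = 0.001024 m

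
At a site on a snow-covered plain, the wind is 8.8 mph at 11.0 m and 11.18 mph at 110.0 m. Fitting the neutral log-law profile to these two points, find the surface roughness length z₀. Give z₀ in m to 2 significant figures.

Log law: V(z) ∝ ln(z/z₀). With r = V₁/V₂ = 8.8/11.18 = 0.78712,
r · ln(z₂/z₀) = ln(z₁/z₀) ⇒ ln z₀ = (ln z₁ − r·ln z₂)/(1 − r)
ln z₀ = (2.39790 − 0.78712×4.70048) / 0.21288 = -6.1159
z₀ = exp(-6.1159) = 0.002208 m

z₀ ≈ 0.0022 m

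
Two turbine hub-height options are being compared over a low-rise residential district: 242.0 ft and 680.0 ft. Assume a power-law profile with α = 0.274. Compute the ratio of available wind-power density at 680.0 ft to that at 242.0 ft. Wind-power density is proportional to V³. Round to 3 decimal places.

2.338

Speed ratio: V_B/V_A = (z_B/z_A)^α = (680.0/242.0)^0.274 = (2.8099)^0.274 = 1.32722
Power-density ratio: P_B/P_A = (V_B/V_A)³ = (1.32722)³ = 2.33790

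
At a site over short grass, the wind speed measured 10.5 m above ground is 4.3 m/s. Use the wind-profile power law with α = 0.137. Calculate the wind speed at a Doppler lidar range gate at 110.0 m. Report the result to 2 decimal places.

5.93 m/s

Power-law profile: V₂ = V₁ · (z₂/z₁)^α
V₂ = 4.3 × (110.0/10.5)^0.137 = 4.3 × (10.4762)^0.137
    = 4.3 × 1.3796 = 5.9325 m/s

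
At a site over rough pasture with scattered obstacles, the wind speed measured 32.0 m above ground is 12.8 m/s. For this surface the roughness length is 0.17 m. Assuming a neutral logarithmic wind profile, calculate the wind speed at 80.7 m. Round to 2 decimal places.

Log law: V(z) ∝ ln(z/z₀), so V₂/V₁ = ln(z₂/z₀) / ln(z₁/z₀).
ln(80.7/0.17) = 6.1627, ln(32.0/0.17) = 5.2377
V₂ = 12.8 × 6.1627/5.2377 = 12.8 × 1.1766 = 15.0605 m/s

15.06 m/s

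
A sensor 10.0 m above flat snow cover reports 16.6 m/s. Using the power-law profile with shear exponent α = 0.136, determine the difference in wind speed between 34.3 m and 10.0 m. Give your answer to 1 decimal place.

3.0 m/s

Power law: V₂ = V₁ · (z₂/z₁)^α = 16.6 × (3.4300)^0.136 = 19.6294 m/s
ΔV = 19.6294 − 16.6 = 3.0294 m/s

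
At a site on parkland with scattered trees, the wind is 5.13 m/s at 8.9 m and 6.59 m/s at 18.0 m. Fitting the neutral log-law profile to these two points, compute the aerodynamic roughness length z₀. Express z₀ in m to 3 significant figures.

Log law: V(z) ∝ ln(z/z₀). With r = V₁/V₂ = 5.13/6.59 = 0.77845,
r · ln(z₂/z₀) = ln(z₁/z₀) ⇒ ln z₀ = (ln z₁ − r·ln z₂)/(1 − r)
ln z₀ = (2.18605 − 0.77845×2.89037) / 0.22155 = -0.2887
z₀ = exp(-0.2887) = 0.7492 m

z₀ ≈ 0.749 m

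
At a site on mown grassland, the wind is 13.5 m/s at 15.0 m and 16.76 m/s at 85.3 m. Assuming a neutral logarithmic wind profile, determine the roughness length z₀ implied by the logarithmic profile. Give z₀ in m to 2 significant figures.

Log law: V(z) ∝ ln(z/z₀). With r = V₁/V₂ = 13.5/16.76 = 0.80549,
r · ln(z₂/z₀) = ln(z₁/z₀) ⇒ ln z₀ = (ln z₁ − r·ln z₂)/(1 − r)
ln z₀ = (2.70805 − 0.80549×4.44617) / 0.19451 = -4.4897
z₀ = exp(-4.4897) = 0.01122 m

z₀ ≈ 0.011 m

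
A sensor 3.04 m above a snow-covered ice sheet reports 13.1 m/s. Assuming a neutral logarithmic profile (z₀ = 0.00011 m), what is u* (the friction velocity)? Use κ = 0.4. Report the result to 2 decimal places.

u* ≈ 0.51 m/s

Log law: V(z) = (u*/κ) · ln(z/z₀) ⇒ u* = κ · V / ln(z/z₀)
u* = 0.4 × 13.1 / ln(3.04/0.00011) = 0.4 × 13.1 / 10.2269
   = 5.2400 / 10.2269 = 0.5124 m/s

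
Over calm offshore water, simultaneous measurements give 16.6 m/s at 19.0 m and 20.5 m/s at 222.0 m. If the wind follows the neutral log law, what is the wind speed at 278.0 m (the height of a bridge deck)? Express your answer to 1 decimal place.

20.9 m/s

Log law: V ∝ ln(z/z₀). From the pair, with r = V₁/V₂ = 0.80976,
ln z₀ = (ln z₁ − r·ln z₂)/(1 − r) = (2.9444 − 0.80976×5.4027)/0.19024 = -7.5188 → z₀ = 0.0005428 m
V₃ = V₁ · ln(z₃/z₀)/ln(z₁/z₀) = 16.6 × 13.1465/10.4633 = 20.8569 m/s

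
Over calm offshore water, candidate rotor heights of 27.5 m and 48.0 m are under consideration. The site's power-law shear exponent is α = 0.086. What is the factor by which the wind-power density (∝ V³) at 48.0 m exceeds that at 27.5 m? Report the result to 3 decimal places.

1.155

Speed ratio: V_B/V_A = (z_B/z_A)^α = (48.0/27.5)^0.086 = (1.7455)^0.086 = 1.04907
Power-density ratio: P_B/P_A = (V_B/V_A)³ = (1.04907)³ = 1.15455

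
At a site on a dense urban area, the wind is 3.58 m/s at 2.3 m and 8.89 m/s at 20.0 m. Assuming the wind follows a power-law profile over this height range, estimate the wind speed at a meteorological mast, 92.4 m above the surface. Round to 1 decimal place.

First find α: α = ln(V₂/V₁)/ln(z₂/z₁) = ln(8.89/3.58)/ln(20.0/2.3) = 0.90956/2.16282 = 0.4205
Extrapolate from 20.0 m to 92.4 m: V₃ = 8.89 × (92.4/20.0)^0.4205 = 8.89 × 1.9033 = 16.9205 m/s

16.9 m/s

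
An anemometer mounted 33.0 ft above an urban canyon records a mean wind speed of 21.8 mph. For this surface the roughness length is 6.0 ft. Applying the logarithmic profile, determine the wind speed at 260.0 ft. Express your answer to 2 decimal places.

Log law: V(z) ∝ ln(z/z₀), so V₂/V₁ = ln(z₂/z₀) / ln(z₁/z₀).
ln(260.0/6.0) = 3.7689, ln(33.0/6.0) = 1.7047
V₂ = 21.8 × 3.7689/1.7047 = 21.8 × 2.2108 = 48.1963 mph

48.20 mph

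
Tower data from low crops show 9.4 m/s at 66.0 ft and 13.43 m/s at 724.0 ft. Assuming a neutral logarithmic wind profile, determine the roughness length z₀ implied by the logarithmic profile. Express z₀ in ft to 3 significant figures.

z₀ ≈ 0.247 ft

Log law: V(z) ∝ ln(z/z₀). With r = V₁/V₂ = 9.4/13.43 = 0.69993,
r · ln(z₂/z₀) = ln(z₁/z₀) ⇒ ln z₀ = (ln z₁ − r·ln z₂)/(1 − r)
ln z₀ = (4.18965 − 0.69993×6.58479) / 0.30007 = -1.3970
z₀ = exp(-1.3970) = 0.2473 ft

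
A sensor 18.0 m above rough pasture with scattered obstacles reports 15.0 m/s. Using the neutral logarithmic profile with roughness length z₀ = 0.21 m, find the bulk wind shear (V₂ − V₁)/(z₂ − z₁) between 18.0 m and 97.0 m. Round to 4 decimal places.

0.0719 m/s/m

Log law: V₂ = V₁ · ln(z₂/z₀)/ln(z₁/z₀) = 15.0 × 6.1354/4.4510 = 20.6762 m/s
ΔV/Δz = (20.6762 − 15.0)/(97.0 − 18.0) = 5.6762/79.0000 = 0.07185 m/s/m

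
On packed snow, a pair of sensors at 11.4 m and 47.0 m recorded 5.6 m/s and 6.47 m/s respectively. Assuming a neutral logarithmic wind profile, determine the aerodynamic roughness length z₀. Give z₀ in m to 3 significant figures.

Log law: V(z) ∝ ln(z/z₀). With r = V₁/V₂ = 5.6/6.47 = 0.86553,
r · ln(z₂/z₀) = ln(z₁/z₀) ⇒ ln z₀ = (ln z₁ − r·ln z₂)/(1 − r)
ln z₀ = (2.43361 − 0.86553×3.85015) / 0.13447 = -6.6843
z₀ = exp(-6.6843) = 0.001250 m

z₀ ≈ 0.00125 m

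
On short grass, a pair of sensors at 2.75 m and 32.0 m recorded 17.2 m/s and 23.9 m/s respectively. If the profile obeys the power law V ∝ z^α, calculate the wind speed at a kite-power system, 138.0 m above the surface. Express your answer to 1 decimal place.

First find α: α = ln(V₂/V₁)/ln(z₂/z₁) = ln(23.9/17.2)/ln(32.0/2.75) = 0.32897/2.45413 = 0.1340
Extrapolate from 32.0 m to 138.0 m: V₃ = 23.9 × (138.0/32.0)^0.1340 = 23.9 × 1.2164 = 29.0724 m/s

29.1 m/s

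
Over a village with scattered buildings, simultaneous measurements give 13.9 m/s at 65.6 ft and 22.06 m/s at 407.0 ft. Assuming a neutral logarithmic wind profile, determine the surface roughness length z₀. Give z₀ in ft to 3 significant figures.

z₀ ≈ 2.93 ft

Log law: V(z) ∝ ln(z/z₀). With r = V₁/V₂ = 13.9/22.06 = 0.63010,
r · ln(z₂/z₀) = ln(z₁/z₀) ⇒ ln z₀ = (ln z₁ − r·ln z₂)/(1 − r)
ln z₀ = (4.18358 − 0.63010×6.00881) / 0.36990 = 1.0744
z₀ = exp(1.0744) = 2.928 ft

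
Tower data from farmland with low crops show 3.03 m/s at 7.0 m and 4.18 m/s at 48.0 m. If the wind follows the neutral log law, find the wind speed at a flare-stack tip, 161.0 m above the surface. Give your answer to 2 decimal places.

Log law: V ∝ ln(z/z₀). From the pair, with r = V₁/V₂ = 0.72488,
ln z₀ = (ln z₁ − r·ln z₂)/(1 − r) = (1.9459 − 0.72488×3.8712)/0.27512 = -3.1268 → z₀ = 0.04386 m
V₃ = V₁ · ln(z₃/z₀)/ln(z₁/z₀) = 3.03 × 8.2082/5.0727 = 4.9029 m/s

4.90 m/s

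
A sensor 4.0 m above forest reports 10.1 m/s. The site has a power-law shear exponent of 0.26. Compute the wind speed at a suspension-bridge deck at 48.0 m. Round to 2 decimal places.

19.27 m/s

Power-law profile: V₂ = V₁ · (z₂/z₁)^α
V₂ = 10.1 × (48.0/4.0)^0.26 = 10.1 × (12.0000)^0.26
    = 10.1 × 1.9080 = 19.2712 m/s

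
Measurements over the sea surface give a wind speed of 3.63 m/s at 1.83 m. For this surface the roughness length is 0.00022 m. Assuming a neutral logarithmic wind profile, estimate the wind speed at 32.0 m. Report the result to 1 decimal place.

Log law: V(z) ∝ ln(z/z₀), so V₂/V₁ = ln(z₂/z₀) / ln(z₁/z₀).
ln(32.0/0.00022) = 11.8876, ln(1.83/0.00022) = 9.0262
V₂ = 3.63 × 11.8876/9.0262 = 3.63 × 1.3170 = 4.7808 m/s

4.8 m/s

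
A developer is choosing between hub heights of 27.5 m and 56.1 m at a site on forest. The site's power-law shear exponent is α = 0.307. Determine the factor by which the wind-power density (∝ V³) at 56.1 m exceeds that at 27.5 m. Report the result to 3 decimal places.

Speed ratio: V_B/V_A = (z_B/z_A)^α = (56.1/27.5)^0.307 = (2.0400)^0.307 = 1.24468
Power-density ratio: P_B/P_A = (V_B/V_A)³ = (1.24468)³ = 1.92828

1.928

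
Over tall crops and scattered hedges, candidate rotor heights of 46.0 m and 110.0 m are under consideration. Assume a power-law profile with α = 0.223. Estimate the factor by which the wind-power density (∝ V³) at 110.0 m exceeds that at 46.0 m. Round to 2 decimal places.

Speed ratio: V_B/V_A = (z_B/z_A)^α = (110.0/46.0)^0.223 = (2.3913)^0.223 = 1.21461
Power-density ratio: P_B/P_A = (V_B/V_A)³ = (1.21461)³ = 1.79187

1.79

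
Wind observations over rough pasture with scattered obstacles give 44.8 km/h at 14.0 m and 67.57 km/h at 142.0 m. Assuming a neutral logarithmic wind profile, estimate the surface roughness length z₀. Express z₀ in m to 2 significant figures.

z₀ ≈ 0.15 m

Log law: V(z) ∝ ln(z/z₀). With r = V₁/V₂ = 44.8/67.57 = 0.66302,
r · ln(z₂/z₀) = ln(z₁/z₀) ⇒ ln z₀ = (ln z₁ − r·ln z₂)/(1 − r)
ln z₀ = (2.63906 − 0.66302×4.95583) / 0.33698 = -1.9192
z₀ = exp(-1.9192) = 0.1467 m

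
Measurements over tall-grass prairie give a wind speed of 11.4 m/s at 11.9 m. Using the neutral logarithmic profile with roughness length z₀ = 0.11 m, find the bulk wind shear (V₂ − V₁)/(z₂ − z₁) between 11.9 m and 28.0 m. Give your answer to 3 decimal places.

Log law: V₂ = V₁ · ln(z₂/z₀)/ln(z₁/z₀) = 11.4 × 5.5395/4.6838 = 13.4826 m/s
ΔV/Δz = (13.4826 − 11.4)/(28.0 − 11.9) = 2.0826/16.1000 = 0.12936 m/s/m

0.129 m/s/m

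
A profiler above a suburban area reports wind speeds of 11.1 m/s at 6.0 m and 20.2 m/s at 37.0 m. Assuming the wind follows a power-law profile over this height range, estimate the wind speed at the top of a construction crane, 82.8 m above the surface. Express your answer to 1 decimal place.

First find α: α = ln(V₂/V₁)/ln(z₂/z₁) = ln(20.2/11.1)/ln(37.0/6.0) = 0.59874/1.81916 = 0.3291
Extrapolate from 37.0 m to 82.8 m: V₃ = 20.2 × (82.8/37.0)^0.3291 = 20.2 × 1.3036 = 26.3324 m/s

26.3 m/s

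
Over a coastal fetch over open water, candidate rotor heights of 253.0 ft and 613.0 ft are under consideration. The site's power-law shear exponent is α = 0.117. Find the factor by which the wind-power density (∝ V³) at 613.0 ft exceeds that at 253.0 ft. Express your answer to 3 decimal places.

1.364

Speed ratio: V_B/V_A = (z_B/z_A)^α = (613.0/253.0)^0.117 = (2.4229)^0.117 = 1.10909
Power-density ratio: P_B/P_A = (V_B/V_A)³ = (1.10909)³ = 1.36428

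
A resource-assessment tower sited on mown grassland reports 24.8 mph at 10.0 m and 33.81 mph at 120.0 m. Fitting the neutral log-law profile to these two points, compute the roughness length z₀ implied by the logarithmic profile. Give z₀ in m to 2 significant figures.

Log law: V(z) ∝ ln(z/z₀). With r = V₁/V₂ = 24.8/33.81 = 0.73351,
r · ln(z₂/z₀) = ln(z₁/z₀) ⇒ ln z₀ = (ln z₁ − r·ln z₂)/(1 − r)
ln z₀ = (2.30259 − 0.73351×4.78749) / 0.26649 = -4.5371
z₀ = exp(-4.5371) = 0.01070 m

z₀ ≈ 0.011 m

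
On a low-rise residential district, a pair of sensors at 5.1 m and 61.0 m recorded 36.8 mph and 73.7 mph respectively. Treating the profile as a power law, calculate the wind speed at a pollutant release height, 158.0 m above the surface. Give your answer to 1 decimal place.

96.2 mph

First find α: α = ln(V₂/V₁)/ln(z₂/z₁) = ln(73.7/36.8)/ln(61.0/5.1) = 0.69450/2.48163 = 0.2799
Extrapolate from 61.0 m to 158.0 m: V₃ = 73.7 × (158.0/61.0)^0.2799 = 73.7 × 1.3052 = 96.1923 mph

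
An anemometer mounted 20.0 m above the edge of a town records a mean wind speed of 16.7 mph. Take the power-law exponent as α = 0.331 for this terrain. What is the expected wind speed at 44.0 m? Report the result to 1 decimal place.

Power-law profile: V₂ = V₁ · (z₂/z₁)^α
V₂ = 16.7 × (44.0/20.0)^0.331 = 16.7 × (2.2000)^0.331
    = 16.7 × 1.2982 = 21.6800 mph

21.7 mph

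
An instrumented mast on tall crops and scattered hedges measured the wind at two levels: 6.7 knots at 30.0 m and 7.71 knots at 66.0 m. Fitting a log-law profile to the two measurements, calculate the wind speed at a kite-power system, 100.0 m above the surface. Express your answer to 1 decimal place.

8.2 knots

Log law: V ∝ ln(z/z₀). From the pair, with r = V₁/V₂ = 0.86900,
ln z₀ = (ln z₁ − r·ln z₂)/(1 − r) = (3.4012 − 0.86900×4.1897)/0.13100 = -1.8292 → z₀ = 0.1605 m
V₃ = V₁ · ln(z₃/z₀)/ln(z₁/z₀) = 6.7 × 6.4343/5.2304 = 8.2423 knots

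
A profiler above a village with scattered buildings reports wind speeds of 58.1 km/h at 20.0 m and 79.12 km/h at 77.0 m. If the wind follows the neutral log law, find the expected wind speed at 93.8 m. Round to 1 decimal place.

Log law: V ∝ ln(z/z₀). From the pair, with r = V₁/V₂ = 0.73433,
ln z₀ = (ln z₁ − r·ln z₂)/(1 − r) = (2.9957 − 0.73433×4.3438)/0.26567 = -0.7304 → z₀ = 0.4817 m
V₃ = V₁ · ln(z₃/z₀)/ln(z₁/z₀) = 58.1 × 5.2716/3.7261 = 82.1974 km/h

82.2 km/h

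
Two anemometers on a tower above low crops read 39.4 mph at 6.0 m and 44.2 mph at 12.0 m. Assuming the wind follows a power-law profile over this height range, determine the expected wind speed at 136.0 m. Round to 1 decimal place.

First find α: α = ln(V₂/V₁)/ln(z₂/z₁) = ln(44.2/39.4)/ln(12.0/6.0) = 0.11496/0.69315 = 0.1659
Extrapolate from 12.0 m to 136.0 m: V₃ = 44.2 × (136.0/12.0)^0.1659 = 44.2 × 1.4958 = 66.1132 mph

66.1 mph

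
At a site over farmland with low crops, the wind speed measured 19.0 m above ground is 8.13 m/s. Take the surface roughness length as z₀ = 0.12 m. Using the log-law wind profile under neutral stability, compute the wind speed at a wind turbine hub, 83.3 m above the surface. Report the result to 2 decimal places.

10.50 m/s

Log law: V(z) ∝ ln(z/z₀), so V₂/V₁ = ln(z₂/z₀) / ln(z₁/z₀).
ln(83.3/0.12) = 6.5427, ln(19.0/0.12) = 5.0647
V₂ = 8.13 × 6.5427/5.0647 = 8.13 × 1.2918 = 10.5025 m/s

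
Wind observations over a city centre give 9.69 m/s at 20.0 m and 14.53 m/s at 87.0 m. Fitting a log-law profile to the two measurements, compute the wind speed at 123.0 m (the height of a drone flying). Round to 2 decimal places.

15.67 m/s

Log law: V ∝ ln(z/z₀). From the pair, with r = V₁/V₂ = 0.66690,
ln z₀ = (ln z₁ − r·ln z₂)/(1 − r) = (2.9957 − 0.66690×4.4659)/0.33310 = 0.0523 → z₀ = 1.054 m
V₃ = V₁ · ln(z₃/z₀)/ln(z₁/z₀) = 9.69 × 4.7598/2.9434 = 15.6700 m/s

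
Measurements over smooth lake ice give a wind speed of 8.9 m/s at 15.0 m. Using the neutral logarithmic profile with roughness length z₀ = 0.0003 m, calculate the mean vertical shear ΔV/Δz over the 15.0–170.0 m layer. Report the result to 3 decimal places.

0.013 m/s/m

Log law: V₂ = V₁ · ln(z₂/z₀)/ln(z₁/z₀) = 8.9 × 13.2475/10.8198 = 10.8970 m/s
ΔV/Δz = (10.8970 − 8.9)/(170.0 − 15.0) = 1.9970/155.0000 = 0.01288 m/s/m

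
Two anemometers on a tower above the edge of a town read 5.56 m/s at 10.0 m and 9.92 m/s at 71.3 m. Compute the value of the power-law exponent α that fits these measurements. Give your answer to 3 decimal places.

Power law: V₂/V₁ = (z₂/z₁)^α ⇒ α = ln(V₂/V₁) / ln(z₂/z₁)
α = ln(9.92/5.56) / ln(71.3/10.0) = ln(1.7842) / ln(7.1300)
  = 0.57895 / 1.96431 = 0.29474

α ≈ 0.295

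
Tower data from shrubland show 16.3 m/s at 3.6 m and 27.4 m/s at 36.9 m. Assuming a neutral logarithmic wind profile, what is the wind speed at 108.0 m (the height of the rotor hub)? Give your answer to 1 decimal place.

32.5 m/s

Log law: V ∝ ln(z/z₀). From the pair, with r = V₁/V₂ = 0.59489,
ln z₀ = (ln z₁ − r·ln z₂)/(1 − r) = (1.2809 − 0.59489×3.6082)/0.40511 = -2.1366 → z₀ = 0.1181 m
V₃ = V₁ · ln(z₃/z₀)/ln(z₁/z₀) = 16.3 × 6.8187/3.4175 = 32.5221 m/s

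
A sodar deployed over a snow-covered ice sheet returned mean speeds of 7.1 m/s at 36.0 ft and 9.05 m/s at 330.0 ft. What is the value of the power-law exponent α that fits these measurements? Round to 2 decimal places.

α ≈ 0.11

Power law: V₂/V₁ = (z₂/z₁)^α ⇒ α = ln(V₂/V₁) / ln(z₂/z₁)
α = ln(9.05/7.1) / ln(330.0/36.0) = ln(1.2746) / ln(9.1667)
  = 0.24267 / 2.21557 = 0.10953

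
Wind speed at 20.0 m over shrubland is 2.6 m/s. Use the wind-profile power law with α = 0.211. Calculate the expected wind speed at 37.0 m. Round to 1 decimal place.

3.0 m/s

Power-law profile: V₂ = V₁ · (z₂/z₁)^α
V₂ = 2.6 × (37.0/20.0)^0.211 = 2.6 × (1.8500)^0.211
    = 2.6 × 1.1386 = 2.9604 m/s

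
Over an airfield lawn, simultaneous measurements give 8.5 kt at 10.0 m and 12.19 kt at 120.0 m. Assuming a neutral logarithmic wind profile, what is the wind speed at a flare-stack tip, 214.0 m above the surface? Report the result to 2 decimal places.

Log law: V ∝ ln(z/z₀). From the pair, with r = V₁/V₂ = 0.69729,
ln z₀ = (ln z₁ − r·ln z₂)/(1 − r) = (2.3026 − 0.69729×4.7875)/0.30271 = -3.4215 → z₀ = 0.03266 m
V₃ = V₁ · ln(z₃/z₀)/ln(z₁/z₀) = 8.5 × 8.7874/5.7240 = 13.0490 kt

13.05 kt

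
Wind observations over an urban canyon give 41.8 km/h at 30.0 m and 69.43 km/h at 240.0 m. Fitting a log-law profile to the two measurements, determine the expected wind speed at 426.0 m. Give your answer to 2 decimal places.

77.05 km/h

Log law: V ∝ ln(z/z₀). From the pair, with r = V₁/V₂ = 0.60205,
ln z₀ = (ln z₁ − r·ln z₂)/(1 − r) = (3.4012 − 0.60205×5.4806)/0.39795 = 0.2553 → z₀ = 1.291 m
V₃ = V₁ · ln(z₃/z₀)/ln(z₁/z₀) = 41.8 × 5.7991/3.1459 = 77.0542 km/h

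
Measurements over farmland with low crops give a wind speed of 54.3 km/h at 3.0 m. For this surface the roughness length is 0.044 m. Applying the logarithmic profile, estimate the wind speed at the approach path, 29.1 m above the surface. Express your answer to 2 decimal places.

83.52 km/h

Log law: V(z) ∝ ln(z/z₀), so V₂/V₁ = ln(z₂/z₀) / ln(z₁/z₀).
ln(29.1/0.044) = 6.4943, ln(3.0/0.044) = 4.2222
V₂ = 54.3 × 6.4943/4.2222 = 54.3 × 1.5381 = 83.5210 km/h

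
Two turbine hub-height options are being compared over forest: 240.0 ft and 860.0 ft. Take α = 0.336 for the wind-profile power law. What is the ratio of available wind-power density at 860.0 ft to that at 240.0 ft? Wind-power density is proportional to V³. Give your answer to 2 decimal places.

3.62

Speed ratio: V_B/V_A = (z_B/z_A)^α = (860.0/240.0)^0.336 = (3.5833)^0.336 = 1.53547
Power-density ratio: P_B/P_A = (V_B/V_A)³ = (1.53547)³ = 3.62011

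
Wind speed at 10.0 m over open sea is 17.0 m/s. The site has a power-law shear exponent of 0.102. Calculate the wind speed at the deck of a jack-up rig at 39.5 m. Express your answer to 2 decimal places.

19.56 m/s

Power-law profile: V₂ = V₁ · (z₂/z₁)^α
V₂ = 17.0 × (39.5/10.0)^0.102 = 17.0 × (3.9500)^0.102
    = 17.0 × 1.1504 = 19.5570 m/s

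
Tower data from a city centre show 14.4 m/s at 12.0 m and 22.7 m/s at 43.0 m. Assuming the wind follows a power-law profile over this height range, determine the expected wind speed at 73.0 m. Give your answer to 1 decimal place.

First find α: α = ln(V₂/V₁)/ln(z₂/z₁) = ln(22.7/14.4)/ln(43.0/12.0) = 0.45514/1.27629 = 0.3566
Extrapolate from 43.0 m to 73.0 m: V₃ = 22.7 × (73.0/43.0)^0.3566 = 22.7 × 1.2077 = 27.4154 m/s

27.4 m/s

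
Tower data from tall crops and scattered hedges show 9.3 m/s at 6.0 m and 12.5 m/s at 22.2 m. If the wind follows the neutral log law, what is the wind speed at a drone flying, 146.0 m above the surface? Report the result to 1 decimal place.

Log law: V ∝ ln(z/z₀). From the pair, with r = V₁/V₂ = 0.74400,
ln z₀ = (ln z₁ − r·ln z₂)/(1 − r) = (1.7918 − 0.74400×3.1001)/0.25600 = -2.0106 → z₀ = 0.1339 m
V₃ = V₁ · ln(z₃/z₀)/ln(z₁/z₀) = 9.3 × 6.9942/3.8023 = 17.1068 m/s

17.1 m/s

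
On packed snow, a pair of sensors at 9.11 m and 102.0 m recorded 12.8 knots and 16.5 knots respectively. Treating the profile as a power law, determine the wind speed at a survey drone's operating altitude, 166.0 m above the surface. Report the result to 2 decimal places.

17.37 knots

First find α: α = ln(V₂/V₁)/ln(z₂/z₁) = ln(16.5/12.8)/ln(102.0/9.11) = 0.25392/2.41560 = 0.1051
Extrapolate from 102.0 m to 166.0 m: V₃ = 16.5 × (166.0/102.0)^0.1051 = 16.5 × 1.0525 = 17.3667 knots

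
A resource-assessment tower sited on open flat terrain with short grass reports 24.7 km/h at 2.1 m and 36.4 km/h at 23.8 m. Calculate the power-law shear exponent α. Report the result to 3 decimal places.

Power law: V₂/V₁ = (z₂/z₁)^α ⇒ α = ln(V₂/V₁) / ln(z₂/z₁)
α = ln(36.4/24.7) / ln(23.8/2.1) = ln(1.4737) / ln(11.3333)
  = 0.38777 / 2.42775 = 0.15972

α ≈ 0.160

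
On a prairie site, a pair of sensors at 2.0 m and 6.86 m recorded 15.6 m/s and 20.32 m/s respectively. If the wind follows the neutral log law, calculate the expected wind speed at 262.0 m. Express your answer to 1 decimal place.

Log law: V ∝ ln(z/z₀). From the pair, with r = V₁/V₂ = 0.76772,
ln z₀ = (ln z₁ − r·ln z₂)/(1 − r) = (0.6931 − 0.76772×1.9257)/0.23228 = -3.3806 → z₀ = 0.03403 m
V₃ = V₁ · ln(z₃/z₀)/ln(z₁/z₀) = 15.6 × 8.9489/4.0737 = 34.2692 m/s

34.3 m/s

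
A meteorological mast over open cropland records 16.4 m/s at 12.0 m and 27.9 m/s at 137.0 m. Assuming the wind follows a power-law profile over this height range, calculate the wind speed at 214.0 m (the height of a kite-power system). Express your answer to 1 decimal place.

First find α: α = ln(V₂/V₁)/ln(z₂/z₁) = ln(27.9/16.4)/ln(137.0/12.0) = 0.53135/2.43507 = 0.2182
Extrapolate from 137.0 m to 214.0 m: V₃ = 27.9 × (214.0/137.0)^0.2182 = 27.9 × 1.1022 = 30.7517 m/s

30.8 m/s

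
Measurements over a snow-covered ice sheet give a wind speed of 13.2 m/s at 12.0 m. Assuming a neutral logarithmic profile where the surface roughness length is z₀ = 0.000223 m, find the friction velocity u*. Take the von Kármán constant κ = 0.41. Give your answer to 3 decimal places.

u* ≈ 0.497 m/s

Log law: V(z) = (u*/κ) · ln(z/z₀) ⇒ u* = κ · V / ln(z/z₀)
u* = 0.41 × 13.2 / ln(12.0/0.000223) = 0.41 × 13.2 / 10.8932
   = 5.4120 / 10.8932 = 0.4968 m/s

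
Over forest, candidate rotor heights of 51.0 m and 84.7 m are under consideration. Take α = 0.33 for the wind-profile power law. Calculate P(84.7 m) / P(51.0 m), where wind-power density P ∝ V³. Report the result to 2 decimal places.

Speed ratio: V_B/V_A = (z_B/z_A)^α = (84.7/51.0)^0.33 = (1.6608)^0.33 = 1.18223
Power-density ratio: P_B/P_A = (V_B/V_A)³ = (1.18223)³ = 1.65238

1.65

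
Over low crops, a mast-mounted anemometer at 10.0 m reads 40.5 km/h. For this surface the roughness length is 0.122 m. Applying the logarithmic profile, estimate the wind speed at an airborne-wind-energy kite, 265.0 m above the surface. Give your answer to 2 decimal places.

Log law: V(z) ∝ ln(z/z₀), so V₂/V₁ = ln(z₂/z₀) / ln(z₁/z₀).
ln(265.0/0.122) = 7.6835, ln(10.0/0.122) = 4.4063
V₂ = 40.5 × 7.6835/4.4063 = 40.5 × 1.7437 = 70.6214 km/h

70.62 km/h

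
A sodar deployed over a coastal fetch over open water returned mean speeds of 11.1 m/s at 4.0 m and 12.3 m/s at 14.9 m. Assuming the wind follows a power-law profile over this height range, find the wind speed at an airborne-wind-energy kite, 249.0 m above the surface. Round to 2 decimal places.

First find α: α = ln(V₂/V₁)/ln(z₂/z₁) = ln(12.3/11.1)/ln(14.9/4.0) = 0.10265/1.31507 = 0.0781
Extrapolate from 14.9 m to 249.0 m: V₃ = 12.3 × (249.0/14.9)^0.0781 = 12.3 × 1.2459 = 15.3240 m/s

15.32 m/s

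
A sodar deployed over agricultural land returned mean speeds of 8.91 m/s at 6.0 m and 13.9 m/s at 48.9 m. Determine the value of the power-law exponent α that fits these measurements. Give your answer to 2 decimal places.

Power law: V₂/V₁ = (z₂/z₁)^α ⇒ α = ln(V₂/V₁) / ln(z₂/z₁)
α = ln(13.9/8.91) / ln(48.9/6.0) = ln(1.5600) / ln(8.1500)
  = 0.44471 / 2.09802 = 0.21197

α ≈ 0.21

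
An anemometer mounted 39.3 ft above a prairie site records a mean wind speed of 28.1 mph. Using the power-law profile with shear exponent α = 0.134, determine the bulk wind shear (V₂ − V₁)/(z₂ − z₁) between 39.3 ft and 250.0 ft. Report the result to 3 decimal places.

0.038 mph/ft

Power law: V₂ = V₁ · (z₂/z₁)^α = 28.1 × (6.3613)^0.134 = 36.0066 mph
ΔV/Δz = (36.0066 − 28.1)/(250.0 − 39.3) = 7.9066/210.7000 = 0.03753 mph/ft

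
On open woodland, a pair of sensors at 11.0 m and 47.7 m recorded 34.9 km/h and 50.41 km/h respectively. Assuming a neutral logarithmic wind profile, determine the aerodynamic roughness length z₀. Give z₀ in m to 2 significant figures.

z₀ ≈ 0.41 m

Log law: V(z) ∝ ln(z/z₀). With r = V₁/V₂ = 34.9/50.41 = 0.69232,
r · ln(z₂/z₀) = ln(z₁/z₀) ⇒ ln z₀ = (ln z₁ − r·ln z₂)/(1 − r)
ln z₀ = (2.39790 − 0.69232×3.86493) / 0.30768 = -0.9032
z₀ = exp(-0.9032) = 0.4053 m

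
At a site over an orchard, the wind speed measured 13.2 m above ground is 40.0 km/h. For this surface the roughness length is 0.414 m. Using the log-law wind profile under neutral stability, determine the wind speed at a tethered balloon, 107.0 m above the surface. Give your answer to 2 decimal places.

64.18 km/h

Log law: V(z) ∝ ln(z/z₀), so V₂/V₁ = ln(z₂/z₀) / ln(z₁/z₀).
ln(107.0/0.414) = 5.5547, ln(13.2/0.414) = 3.4621
V₂ = 40.0 × 5.5547/3.4621 = 40.0 × 1.6044 = 64.1773 km/h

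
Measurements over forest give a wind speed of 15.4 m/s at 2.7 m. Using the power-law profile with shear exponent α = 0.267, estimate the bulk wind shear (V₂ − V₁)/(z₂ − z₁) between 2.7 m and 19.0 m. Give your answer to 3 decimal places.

Power law: V₂ = V₁ · (z₂/z₁)^α = 15.4 × (7.0370)^0.267 = 25.9283 m/s
ΔV/Δz = (25.9283 − 15.4)/(19.0 − 2.7) = 10.5283/16.3000 = 0.64591 m/s/m

0.646 m/s/m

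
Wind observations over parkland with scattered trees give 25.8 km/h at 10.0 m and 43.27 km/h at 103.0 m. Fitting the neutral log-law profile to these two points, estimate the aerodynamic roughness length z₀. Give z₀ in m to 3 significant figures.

z₀ ≈ 0.319 m

Log law: V(z) ∝ ln(z/z₀). With r = V₁/V₂ = 25.8/43.27 = 0.59626,
r · ln(z₂/z₀) = ln(z₁/z₀) ⇒ ln z₀ = (ln z₁ − r·ln z₂)/(1 − r)
ln z₀ = (2.30259 − 0.59626×4.63473) / 0.40374 = -1.1416
z₀ = exp(-1.1416) = 0.3193 m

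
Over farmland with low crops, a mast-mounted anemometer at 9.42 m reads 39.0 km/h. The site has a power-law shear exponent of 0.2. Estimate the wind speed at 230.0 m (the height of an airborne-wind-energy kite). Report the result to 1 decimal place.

73.9 km/h

Power-law profile: V₂ = V₁ · (z₂/z₁)^α
V₂ = 39.0 × (230.0/9.42)^0.2 = 39.0 × (24.4161)^0.2
    = 39.0 × 1.8947 = 73.8924 km/h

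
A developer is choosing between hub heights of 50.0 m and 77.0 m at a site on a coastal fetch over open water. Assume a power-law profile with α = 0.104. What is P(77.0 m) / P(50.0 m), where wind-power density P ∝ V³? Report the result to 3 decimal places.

1.144

Speed ratio: V_B/V_A = (z_B/z_A)^α = (77.0/50.0)^0.104 = (1.5400)^0.104 = 1.04593
Power-density ratio: P_B/P_A = (V_B/V_A)³ = (1.04593)³ = 1.14421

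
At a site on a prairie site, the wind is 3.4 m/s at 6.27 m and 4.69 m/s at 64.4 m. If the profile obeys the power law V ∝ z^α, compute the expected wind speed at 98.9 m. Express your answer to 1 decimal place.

First find α: α = ln(V₂/V₁)/ln(z₂/z₁) = ln(4.69/3.4)/ln(64.4/6.27) = 0.32166/2.32934 = 0.1381
Extrapolate from 64.4 m to 98.9 m: V₃ = 4.69 × (98.9/64.4)^0.1381 = 4.69 × 1.0610 = 4.9762 m/s

5.0 m/s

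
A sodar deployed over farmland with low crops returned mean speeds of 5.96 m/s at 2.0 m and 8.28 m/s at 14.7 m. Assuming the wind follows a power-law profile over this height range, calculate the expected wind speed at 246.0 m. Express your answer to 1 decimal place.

First find α: α = ln(V₂/V₁)/ln(z₂/z₁) = ln(8.28/5.96)/ln(14.7/2.0) = 0.32877/1.99470 = 0.1648
Extrapolate from 14.7 m to 246.0 m: V₃ = 8.28 × (246.0/14.7)^0.1648 = 8.28 × 1.5910 = 13.1738 m/s

13.2 m/s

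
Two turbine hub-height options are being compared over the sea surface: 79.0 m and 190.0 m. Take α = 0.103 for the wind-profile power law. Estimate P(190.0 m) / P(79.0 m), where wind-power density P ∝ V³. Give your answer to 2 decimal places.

Speed ratio: V_B/V_A = (z_B/z_A)^α = (190.0/79.0)^0.103 = (2.4051)^0.103 = 1.09460
Power-density ratio: P_B/P_A = (V_B/V_A)³ = (1.09460)³ = 1.31150

1.31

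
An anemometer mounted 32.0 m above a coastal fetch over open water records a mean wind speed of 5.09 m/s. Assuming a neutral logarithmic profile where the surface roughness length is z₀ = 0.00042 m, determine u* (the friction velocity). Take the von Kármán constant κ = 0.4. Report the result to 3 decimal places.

Log law: V(z) = (u*/κ) · ln(z/z₀) ⇒ u* = κ · V / ln(z/z₀)
u* = 0.4 × 5.09 / ln(32.0/0.00042) = 0.4 × 5.09 / 11.2410
   = 2.0360 / 11.2410 = 0.1811 m/s

u* ≈ 0.181 m/s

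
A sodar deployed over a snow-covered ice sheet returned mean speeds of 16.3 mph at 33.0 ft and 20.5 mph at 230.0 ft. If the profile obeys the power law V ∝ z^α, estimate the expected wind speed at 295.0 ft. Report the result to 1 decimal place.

21.1 mph

First find α: α = ln(V₂/V₁)/ln(z₂/z₁) = ln(20.5/16.3)/ln(230.0/33.0) = 0.22926/1.94157 = 0.1181
Extrapolate from 230.0 ft to 295.0 ft: V₃ = 20.5 × (295.0/230.0)^0.1181 = 20.5 × 1.0298 = 21.1114 mph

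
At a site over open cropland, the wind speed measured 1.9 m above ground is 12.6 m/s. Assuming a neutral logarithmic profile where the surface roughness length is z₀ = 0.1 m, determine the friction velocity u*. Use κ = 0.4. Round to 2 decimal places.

Log law: V(z) = (u*/κ) · ln(z/z₀) ⇒ u* = κ · V / ln(z/z₀)
u* = 0.4 × 12.6 / ln(1.9/0.1) = 0.4 × 12.6 / 2.9444
   = 5.0400 / 2.9444 = 1.7117 m/s

u* ≈ 1.71 m/s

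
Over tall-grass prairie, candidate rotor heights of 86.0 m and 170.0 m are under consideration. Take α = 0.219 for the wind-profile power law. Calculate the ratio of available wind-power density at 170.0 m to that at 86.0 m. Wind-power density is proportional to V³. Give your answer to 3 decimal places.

1.565

Speed ratio: V_B/V_A = (z_B/z_A)^α = (170.0/86.0)^0.219 = (1.9767)^0.219 = 1.16095
Power-density ratio: P_B/P_A = (V_B/V_A)³ = (1.16095)³ = 1.56473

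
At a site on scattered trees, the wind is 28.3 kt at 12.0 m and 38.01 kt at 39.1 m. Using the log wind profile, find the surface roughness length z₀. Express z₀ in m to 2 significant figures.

z₀ ≈ 0.38 m

Log law: V(z) ∝ ln(z/z₀). With r = V₁/V₂ = 28.3/38.01 = 0.74454,
r · ln(z₂/z₀) = ln(z₁/z₀) ⇒ ln z₀ = (ln z₁ − r·ln z₂)/(1 − r)
ln z₀ = (2.48491 − 0.74454×3.66612) / 0.25546 = -0.9578
z₀ = exp(-0.9578) = 0.3837 m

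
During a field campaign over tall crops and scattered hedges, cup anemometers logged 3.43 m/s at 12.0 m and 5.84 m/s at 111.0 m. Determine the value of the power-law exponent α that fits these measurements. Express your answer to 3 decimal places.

α ≈ 0.239

Power law: V₂/V₁ = (z₂/z₁)^α ⇒ α = ln(V₂/V₁) / ln(z₂/z₁)
α = ln(5.84/3.43) / ln(111.0/12.0) = ln(1.7026) / ln(9.2500)
  = 0.53217 / 2.22462 = 0.23922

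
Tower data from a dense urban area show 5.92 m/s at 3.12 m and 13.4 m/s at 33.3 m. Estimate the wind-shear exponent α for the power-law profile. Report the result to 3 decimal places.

α ≈ 0.345

Power law: V₂/V₁ = (z₂/z₁)^α ⇒ α = ln(V₂/V₁) / ln(z₂/z₁)
α = ln(13.4/5.92) / ln(33.3/3.12) = ln(2.2635) / ln(10.6731)
  = 0.81692 / 2.36772 = 0.34502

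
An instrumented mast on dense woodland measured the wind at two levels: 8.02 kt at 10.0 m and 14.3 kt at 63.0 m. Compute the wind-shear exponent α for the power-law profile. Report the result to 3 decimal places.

α ≈ 0.314

Power law: V₂/V₁ = (z₂/z₁)^α ⇒ α = ln(V₂/V₁) / ln(z₂/z₁)
α = ln(14.3/8.02) / ln(63.0/10.0) = ln(1.7830) / ln(6.3000)
  = 0.57832 / 1.84055 = 0.31421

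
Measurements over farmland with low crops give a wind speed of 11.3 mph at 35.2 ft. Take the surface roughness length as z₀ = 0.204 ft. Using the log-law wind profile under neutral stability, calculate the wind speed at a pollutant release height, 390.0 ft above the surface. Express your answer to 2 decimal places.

Log law: V(z) ∝ ln(z/z₀), so V₂/V₁ = ln(z₂/z₀) / ln(z₁/z₀).
ln(390.0/0.204) = 7.5558, ln(35.2/0.204) = 5.1507
V₂ = 11.3 × 7.5558/5.1507 = 11.3 × 1.4669 = 16.5765 mph

16.58 mph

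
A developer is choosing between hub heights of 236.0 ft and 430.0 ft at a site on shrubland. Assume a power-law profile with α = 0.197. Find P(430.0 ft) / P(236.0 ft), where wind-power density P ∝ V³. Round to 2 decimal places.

Speed ratio: V_B/V_A = (z_B/z_A)^α = (430.0/236.0)^0.197 = (1.8220)^0.197 = 1.12546
Power-density ratio: P_B/P_A = (V_B/V_A)³ = (1.12546)³ = 1.42557

1.43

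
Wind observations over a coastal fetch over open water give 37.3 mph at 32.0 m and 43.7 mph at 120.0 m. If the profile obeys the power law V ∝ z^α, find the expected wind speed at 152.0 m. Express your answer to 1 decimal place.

First find α: α = ln(V₂/V₁)/ln(z₂/z₁) = ln(43.7/37.3)/ln(120.0/32.0) = 0.15835/1.32176 = 0.1198
Extrapolate from 120.0 m to 152.0 m: V₃ = 43.7 × (152.0/120.0)^0.1198 = 43.7 × 1.0287 = 44.9553 mph

45.0 mph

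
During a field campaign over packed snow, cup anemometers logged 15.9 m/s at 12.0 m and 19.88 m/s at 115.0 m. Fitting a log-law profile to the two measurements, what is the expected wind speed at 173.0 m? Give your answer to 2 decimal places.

Log law: V ∝ ln(z/z₀). From the pair, with r = V₁/V₂ = 0.79980,
ln z₀ = (ln z₁ − r·ln z₂)/(1 − r) = (2.4849 − 0.79980×4.7449)/0.20020 = -6.5438 → z₀ = 0.001439 m
V₃ = V₁ · ln(z₃/z₀)/ln(z₁/z₀) = 15.9 × 11.6971/9.0287 = 20.5991 m/s

20.60 m/s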